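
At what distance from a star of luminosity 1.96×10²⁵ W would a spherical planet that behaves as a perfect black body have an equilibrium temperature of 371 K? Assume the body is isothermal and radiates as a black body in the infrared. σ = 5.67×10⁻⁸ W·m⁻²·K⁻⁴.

For an isothermal black-emitting sphere, (1−a)S·πr² = σ·4πr²·T⁴ ⇒ S = 4σT⁴/(1−a).
S = 4·5.67×10⁻⁸·(371)⁴/1.00 = 4297 W/m².
Flux falls as S = L/(4πd²), so d = √(L/(4πS)) = √(1.96×10²⁵/(4π·4297)).

d ≈ 1.91×10¹⁰ m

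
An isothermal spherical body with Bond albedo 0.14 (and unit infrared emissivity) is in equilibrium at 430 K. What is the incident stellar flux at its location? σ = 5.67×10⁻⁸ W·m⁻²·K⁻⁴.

(1−a)S·πr² = σ·4πr²·T⁴ ⇒ S = 4σT⁴/(1−a).
S = 4·5.67×10⁻⁸·3.419×10¹⁰/0.860.

S ≈ 9020 W/m²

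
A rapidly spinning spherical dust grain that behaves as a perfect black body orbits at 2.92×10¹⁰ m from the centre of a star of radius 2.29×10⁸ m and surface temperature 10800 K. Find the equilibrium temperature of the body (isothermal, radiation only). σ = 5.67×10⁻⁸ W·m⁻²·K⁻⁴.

The star's surface emits σT_*⁴; at distance d the flux is S = σT_*⁴(R_*/d)².
S = 5.67×10⁻⁸·(10800)⁴·(2.29×10⁸/2.92×10¹⁰)² = 47440 W/m².
For an isothermal sphere T⁴ = (1−a)S/(4σ) = 2.092×10¹¹ K⁴.

T ≈ 676 K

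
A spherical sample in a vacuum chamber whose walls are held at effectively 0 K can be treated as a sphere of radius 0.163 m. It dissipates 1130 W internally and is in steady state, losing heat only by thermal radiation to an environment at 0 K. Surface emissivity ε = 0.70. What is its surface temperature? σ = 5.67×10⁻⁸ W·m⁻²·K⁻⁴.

Steady state: internal power = radiated power, P = εσA T⁴.
Radiating area A = 4πr² = 0.3339 m².
T⁴ = P/(εσA) = 1130/(0.70·5.67×10⁻⁸·0.3339) = 8.527×10¹⁰ K⁴.
T = (8.527×10¹⁰)^(1/4).

T ≈ 540 K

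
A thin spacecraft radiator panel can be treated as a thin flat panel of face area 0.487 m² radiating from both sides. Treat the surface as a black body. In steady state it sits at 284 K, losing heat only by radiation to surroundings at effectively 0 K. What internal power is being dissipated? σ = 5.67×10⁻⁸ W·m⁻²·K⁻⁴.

Steady state: P = εσA T⁴.
A = 2·0.487 = 0.9740 m²; T⁴ = (284)⁴ = 6.505×10⁹ K⁴.
P = 1.0 × 5.67×10⁻⁸ × 0.9740 × 6.505×10⁹.

P ≈ 359 W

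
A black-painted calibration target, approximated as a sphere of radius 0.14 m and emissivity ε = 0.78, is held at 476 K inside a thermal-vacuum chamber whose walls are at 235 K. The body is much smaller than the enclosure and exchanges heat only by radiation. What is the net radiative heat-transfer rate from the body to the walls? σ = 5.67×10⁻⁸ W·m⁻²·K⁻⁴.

For a small grey body in a large enclosure: P_net = εσA(T_body⁴ − T_wall⁴).
A = 4πr² = 0.2463 m²; T_body⁴ − T_wall⁴ = 5.134×10¹⁰ − 3.050×10⁹ = 4.829×10¹⁰ K⁴.
|P_net| = 0.78·5.67×10⁻⁸·0.2463·4.829×10¹⁰.

P_net ≈ 526 W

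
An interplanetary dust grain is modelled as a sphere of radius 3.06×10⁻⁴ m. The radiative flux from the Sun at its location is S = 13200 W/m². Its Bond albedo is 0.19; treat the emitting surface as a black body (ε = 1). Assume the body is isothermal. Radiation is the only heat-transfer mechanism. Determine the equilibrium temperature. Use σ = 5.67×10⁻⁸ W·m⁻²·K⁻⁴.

At equilibrium, absorbed power = emitted power.
Absorbing cross-section = πr² = 2.942×10⁻⁷ m²; emitting surface = 4πr² = 1.177×10⁻⁶ m² (ratio 4).
(1−a)S·A_cross = εσ·A_surf·T⁴  ⇒  T⁴ = (1−a)S/(4σ).
T⁴ = 0.810·13200/(4·5.67×10⁻⁸) = 4.714×10¹⁰ K⁴.
T = (4.714×10¹⁰)^(1/4).

T ≈ 466 K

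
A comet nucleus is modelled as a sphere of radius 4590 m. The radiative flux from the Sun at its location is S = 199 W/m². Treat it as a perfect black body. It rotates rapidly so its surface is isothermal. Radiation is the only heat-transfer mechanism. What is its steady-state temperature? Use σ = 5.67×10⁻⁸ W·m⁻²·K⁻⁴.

T ≈ 172 K

At equilibrium, absorbed power = emitted power.
Absorbing cross-section = πr² = 6.619×10⁷ m²; emitting surface = 4πr² = 2.647×10⁸ m² (ratio 4).
S·A_cross = εσ·A_surf·T⁴  ⇒  T⁴ = S/(4σ).
T⁴ = 1.00·199/(4·5.67×10⁻⁸) = 8.774×10⁸ K⁴.
T = (8.774×10⁸)^(1/4).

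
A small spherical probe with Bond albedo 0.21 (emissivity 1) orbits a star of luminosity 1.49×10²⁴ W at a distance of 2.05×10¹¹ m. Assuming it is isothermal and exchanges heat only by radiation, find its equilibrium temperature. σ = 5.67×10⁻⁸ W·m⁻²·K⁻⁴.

First find the stellar flux at distance d: S = L/(4πd²) = 1.49×10²⁴/(4π·(2.05×10¹¹)²) = 2.821 W/m².
For an isothermal sphere, absorbed (1−a)S·πr² = emitted σ·4πr²·T⁴, so T⁴ = (1−a)S/(4σ).
T⁴ = 0.790·2.821/(4·5.67×10⁻⁸) = 9.828×10⁶ K⁴.

T ≈ 56.0 K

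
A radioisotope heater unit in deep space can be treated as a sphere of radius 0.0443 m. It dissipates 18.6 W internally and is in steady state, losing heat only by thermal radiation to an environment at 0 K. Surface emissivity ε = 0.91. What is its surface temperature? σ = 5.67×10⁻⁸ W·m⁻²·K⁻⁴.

Steady state: internal power = radiated power, P = εσA T⁴.
Radiating area A = 4πr² = 0.02466 m².
T⁴ = P/(εσA) = 18.6/(0.91·5.67×10⁻⁸·0.02466) = 1.462×10¹⁰ K⁴.
T = (1.462×10¹⁰)^(1/4).

T ≈ 348 K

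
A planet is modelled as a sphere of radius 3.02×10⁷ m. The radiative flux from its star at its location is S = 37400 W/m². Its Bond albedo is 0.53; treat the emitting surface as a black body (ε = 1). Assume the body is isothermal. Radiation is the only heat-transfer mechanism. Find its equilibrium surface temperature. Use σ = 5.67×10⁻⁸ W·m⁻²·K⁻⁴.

T ≈ 528 K

At equilibrium, absorbed power = emitted power.
Absorbing cross-section = πr² = 2.865×10¹⁵ m²; emitting surface = 4πr² = 1.146×10¹⁶ m² (ratio 4).
(1−a)S·A_cross = εσ·A_surf·T⁴  ⇒  T⁴ = (1−a)S/(4σ).
T⁴ = 0.470·37400/(4·5.67×10⁻⁸) = 7.750×10¹⁰ K⁴.
T = (7.750×10¹⁰)^(1/4).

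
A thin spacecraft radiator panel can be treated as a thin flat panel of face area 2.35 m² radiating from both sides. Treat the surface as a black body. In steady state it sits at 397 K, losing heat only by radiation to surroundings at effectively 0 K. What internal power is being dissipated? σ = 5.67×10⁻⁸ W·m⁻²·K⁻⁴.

P ≈ 6620 W

Steady state: P = εσA T⁴.
A = 2·2.35 = 4.700 m²; T⁴ = (397)⁴ = 2.484×10¹⁰ K⁴.
P = 1.0 × 5.67×10⁻⁸ × 4.700 × 2.484×10¹⁰.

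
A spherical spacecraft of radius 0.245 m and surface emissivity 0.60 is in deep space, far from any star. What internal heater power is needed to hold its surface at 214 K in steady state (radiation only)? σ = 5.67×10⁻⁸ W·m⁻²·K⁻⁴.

P ≈ 53.8 W

P = εσ·4πr²·T⁴.
4πr² = 0.7543 m²; T⁴ = 2.097×10⁹ K⁴.
P = 0.60·5.67×10⁻⁸·0.7543·2.097×10⁹.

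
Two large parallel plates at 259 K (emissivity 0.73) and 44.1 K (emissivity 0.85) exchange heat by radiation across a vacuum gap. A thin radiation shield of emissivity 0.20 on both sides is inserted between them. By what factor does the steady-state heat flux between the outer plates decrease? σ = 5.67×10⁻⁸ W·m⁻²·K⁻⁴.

factor ≈ 6.82

Without shield: q₀ = σΔ(T⁴)/(1/ε₁+1/ε₂−1) with denominator 1.546.
With shield the two gaps are in series; the resistances add: (1/ε₁+1/ε_s−1)+(1/ε_s+1/ε₂−1) = 5.370+5.176 = 10.55.
Heat-flux ratio q₀/q = 10.55/1.546.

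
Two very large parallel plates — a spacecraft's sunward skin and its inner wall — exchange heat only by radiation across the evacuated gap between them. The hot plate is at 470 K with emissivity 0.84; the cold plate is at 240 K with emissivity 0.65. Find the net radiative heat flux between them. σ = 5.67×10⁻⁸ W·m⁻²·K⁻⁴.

For two infinite grey parallel plates, q = σ(T₁⁴ − T₂⁴)/(1/ε₁ + 1/ε₂ − 1).
T₁⁴ − T₂⁴ = 4.880×10¹⁰ − 3.318×10⁹ = 4.548×10¹⁰ K⁴.
1/ε₁ + 1/ε₂ − 1 = 1.190 + 1.538 − 1 = 1.729.
q = 5.67×10⁻⁸ × 4.548×10¹⁰ / 1.729.

q ≈ 1490 W/m²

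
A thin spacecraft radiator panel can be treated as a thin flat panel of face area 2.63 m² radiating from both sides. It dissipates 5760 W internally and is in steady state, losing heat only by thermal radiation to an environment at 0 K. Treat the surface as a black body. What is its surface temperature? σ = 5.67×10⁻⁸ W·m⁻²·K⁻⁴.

Steady state: internal power = radiated power, P = εσA T⁴.
Radiating area A = 2·2.63 = 5.260 m².
T⁴ = P/(εσA) = 5760/(1.0·5.67×10⁻⁸·5.260) = 1.931×10¹⁰ K⁴.
T = (1.931×10¹⁰)^(1/4).

T ≈ 373 K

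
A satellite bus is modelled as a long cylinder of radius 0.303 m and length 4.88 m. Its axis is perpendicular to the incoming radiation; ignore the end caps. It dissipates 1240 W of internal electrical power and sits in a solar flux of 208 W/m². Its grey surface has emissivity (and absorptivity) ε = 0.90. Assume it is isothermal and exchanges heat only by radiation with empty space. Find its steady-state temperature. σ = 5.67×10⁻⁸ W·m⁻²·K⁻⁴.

At steady state, absorbed solar power + internal power = radiated power.
Absorbed: α·S·A_cross = 0.90·208·2.957 = 553.6 W (cross-section 2rL).
Total input = 553.6 + 1240 = 1794 W.
Radiated: εσ·A_surf·T⁴ with A_surf = 2πrL = 9.291 m².
T⁴ = 1794/(0.90·5.67×10⁻⁸·9.291) = 3.783×10⁹ K⁴.

T ≈ 248 K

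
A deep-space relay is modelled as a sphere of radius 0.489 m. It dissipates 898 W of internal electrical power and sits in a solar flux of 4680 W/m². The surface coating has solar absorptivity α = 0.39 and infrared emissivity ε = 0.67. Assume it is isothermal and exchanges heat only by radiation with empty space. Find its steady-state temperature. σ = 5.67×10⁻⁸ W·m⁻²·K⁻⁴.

T ≈ 375 K

At steady state, absorbed solar power + internal power = radiated power.
Absorbed: α·S·A_cross = 0.39·4680·0.7512 = 1371 W (cross-section πr²).
Total input = 1371 + 898 = 2269 W.
Radiated: εσ·A_surf·T⁴ with A_surf = 4πr² = 3.005 m².
T⁴ = 2269/(0.67·5.67×10⁻⁸·3.005) = 1.988×10¹⁰ K⁴.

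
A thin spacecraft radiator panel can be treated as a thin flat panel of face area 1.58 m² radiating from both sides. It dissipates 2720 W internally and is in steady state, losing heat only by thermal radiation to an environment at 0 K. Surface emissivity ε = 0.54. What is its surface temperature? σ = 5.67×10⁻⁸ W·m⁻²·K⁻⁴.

Steady state: internal power = radiated power, P = εσA T⁴.
Radiating area A = 2·1.58 = 3.160 m².
T⁴ = P/(εσA) = 2720/(0.54·5.67×10⁻⁸·3.160) = 2.811×10¹⁰ K⁴.
T = (2.811×10¹⁰)^(1/4).

T ≈ 409 K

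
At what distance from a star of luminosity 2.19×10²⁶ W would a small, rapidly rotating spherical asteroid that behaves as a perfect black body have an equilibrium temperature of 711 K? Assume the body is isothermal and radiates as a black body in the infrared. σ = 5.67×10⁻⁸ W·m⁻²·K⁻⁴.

For an isothermal black-emitting sphere, (1−a)S·πr² = σ·4πr²·T⁴ ⇒ S = 4σT⁴/(1−a).
S = 4·5.67×10⁻⁸·(711)⁴/1.00 = 57960 W/m².
Flux falls as S = L/(4πd²), so d = √(L/(4πS)) = √(2.19×10²⁶/(4π·57960)).

d ≈ 1.73×10¹⁰ m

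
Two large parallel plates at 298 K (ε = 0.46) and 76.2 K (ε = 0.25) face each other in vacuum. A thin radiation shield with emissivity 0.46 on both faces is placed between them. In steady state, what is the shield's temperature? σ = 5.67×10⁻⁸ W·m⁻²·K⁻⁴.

In steady state the net flux on the hot side equals that on the cold side.
σ(T₁⁴−T_s⁴)/D₁ = σ(T_s⁴−T₂⁴)/D₂, with D₁ = 1/ε₁+1/ε_s−1 = 3.348, D₂ = 1/ε_s+1/ε₂−1 = 5.174.
Solve for T_s⁴: T_s⁴ = (D₂·T₁⁴ + D₁·T₂⁴)/(D₁+D₂) = 4.801×10⁹ K⁴.

T_s ≈ 263 K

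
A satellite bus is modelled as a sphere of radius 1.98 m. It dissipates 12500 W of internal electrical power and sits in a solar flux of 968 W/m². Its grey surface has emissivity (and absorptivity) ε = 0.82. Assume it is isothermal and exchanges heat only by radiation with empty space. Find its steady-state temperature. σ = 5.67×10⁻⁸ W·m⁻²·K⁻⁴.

At steady state, absorbed solar power + internal power = radiated power.
Absorbed: α·S·A_cross = 0.82·968·12.32 = 9776 W (cross-section πr²).
Total input = 9776 + 12500 = 22280 W.
Radiated: εσ·A_surf·T⁴ with A_surf = 4πr² = 49.27 m².
T⁴ = 22280/(0.82·5.67×10⁻⁸·49.27) = 9.725×10⁹ K⁴.

T ≈ 314 K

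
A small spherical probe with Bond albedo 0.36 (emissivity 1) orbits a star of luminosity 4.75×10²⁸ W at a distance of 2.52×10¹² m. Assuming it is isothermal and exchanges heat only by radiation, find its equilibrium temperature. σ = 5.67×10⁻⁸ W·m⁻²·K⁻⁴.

First find the stellar flux at distance d: S = L/(4πd²) = 4.75×10²⁸/(4π·(2.52×10¹²)²) = 595.2 W/m².
For an isothermal sphere, absorbed (1−a)S·πr² = emitted σ·4πr²·T⁴, so T⁴ = (1−a)S/(4σ).
T⁴ = 0.640·595.2/(4·5.67×10⁻⁸) = 1.680×10⁹ K⁴.

T ≈ 202 K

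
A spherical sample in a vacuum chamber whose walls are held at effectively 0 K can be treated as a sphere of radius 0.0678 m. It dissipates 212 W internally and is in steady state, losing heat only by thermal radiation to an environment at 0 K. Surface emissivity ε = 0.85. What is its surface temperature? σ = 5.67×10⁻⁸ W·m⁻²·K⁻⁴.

T ≈ 525 K

Steady state: internal power = radiated power, P = εσA T⁴.
Radiating area A = 4πr² = 0.05777 m².
T⁴ = P/(εσA) = 212/(0.85·5.67×10⁻⁸·0.05777) = 7.615×10¹⁰ K⁴.
T = (7.615×10¹⁰)^(1/4).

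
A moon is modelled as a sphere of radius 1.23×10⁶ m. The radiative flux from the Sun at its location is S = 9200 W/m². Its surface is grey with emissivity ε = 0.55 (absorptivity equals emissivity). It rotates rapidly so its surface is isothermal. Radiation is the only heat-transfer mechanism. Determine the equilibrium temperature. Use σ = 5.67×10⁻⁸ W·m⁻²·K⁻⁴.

T ≈ 449 K

At equilibrium, absorbed power = emitted power.
Absorbing cross-section = πr² = 4.753×10¹² m²; emitting surface = 4πr² = 1.901×10¹³ m² (ratio 4).
εS·A_cross = εσ·A_surf·T⁴  ⇒  T⁴ = S/(4σ)   (ε cancels).
T⁴ = 9200/(4·5.67×10⁻⁸) = 4.056×10¹⁰ K⁴.
T = (4.056×10¹⁰)^(1/4).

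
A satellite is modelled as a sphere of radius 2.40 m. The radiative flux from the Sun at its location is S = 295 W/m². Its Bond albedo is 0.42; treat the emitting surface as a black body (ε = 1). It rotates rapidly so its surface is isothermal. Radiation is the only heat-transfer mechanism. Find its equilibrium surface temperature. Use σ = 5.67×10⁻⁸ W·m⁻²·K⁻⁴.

T ≈ 166 K

At equilibrium, absorbed power = emitted power.
Absorbing cross-section = πr² = 18.10 m²; emitting surface = 4πr² = 72.38 m² (ratio 4).
(1−a)S·A_cross = εσ·A_surf·T⁴  ⇒  T⁴ = (1−a)S/(4σ).
T⁴ = 0.580·295/(4·5.67×10⁻⁸) = 7.544×10⁸ K⁴.
T = (7.544×10⁸)^(1/4).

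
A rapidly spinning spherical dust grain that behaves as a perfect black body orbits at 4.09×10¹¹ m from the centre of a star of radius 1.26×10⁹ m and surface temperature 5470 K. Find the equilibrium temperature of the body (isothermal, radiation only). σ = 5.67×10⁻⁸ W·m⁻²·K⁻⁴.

T ≈ 215 K

The star's surface emits σT_*⁴; at distance d the flux is S = σT_*⁴(R_*/d)².
S = 5.67×10⁻⁸·(5470)⁴·(1.26×10⁹/4.09×10¹¹)² = 481.8 W/m².
For an isothermal sphere T⁴ = (1−a)S/(4σ) = 2.124×10⁹ K⁴.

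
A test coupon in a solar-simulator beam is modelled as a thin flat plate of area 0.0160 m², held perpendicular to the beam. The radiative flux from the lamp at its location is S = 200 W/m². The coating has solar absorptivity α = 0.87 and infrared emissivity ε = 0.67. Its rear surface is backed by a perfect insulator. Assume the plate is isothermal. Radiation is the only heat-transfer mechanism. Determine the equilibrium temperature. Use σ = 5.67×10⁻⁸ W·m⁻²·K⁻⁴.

T ≈ 260 K

At equilibrium, absorbed power = emitted power.
Absorbing cross-section = A = 0.01600 m²; emitting surface = A = 0.01600 m² (ratio 1).
αS·A_cross = εσ·A_surf·T⁴  ⇒  T⁴ = αS/(ε·1σ).
T⁴ = 0.870·200/(0.67·1·5.67×10⁻⁸) = 4.580×10⁹ K⁴.
T = (4.580×10⁹)^(1/4).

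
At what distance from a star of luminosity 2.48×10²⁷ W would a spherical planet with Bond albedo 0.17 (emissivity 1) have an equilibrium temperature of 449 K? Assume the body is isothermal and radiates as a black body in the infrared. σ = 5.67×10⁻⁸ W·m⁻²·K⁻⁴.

d ≈ 1.33×10¹¹ m

For an isothermal black-emitting sphere, (1−a)S·πr² = σ·4πr²·T⁴ ⇒ S = 4σT⁴/(1−a).
S = 4·5.67×10⁻⁸·(449)⁴/0.830 = 11110 W/m².
Flux falls as S = L/(4πd²), so d = √(L/(4πS)) = √(2.48×10²⁷/(4π·11110)).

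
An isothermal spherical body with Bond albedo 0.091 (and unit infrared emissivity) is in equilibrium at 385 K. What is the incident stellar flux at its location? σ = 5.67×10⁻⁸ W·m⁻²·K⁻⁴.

(1−a)S·πr² = σ·4πr²·T⁴ ⇒ S = 4σT⁴/(1−a).
S = 4·5.67×10⁻⁸·2.197×10¹⁰/0.909.

S ≈ 5480 W/m²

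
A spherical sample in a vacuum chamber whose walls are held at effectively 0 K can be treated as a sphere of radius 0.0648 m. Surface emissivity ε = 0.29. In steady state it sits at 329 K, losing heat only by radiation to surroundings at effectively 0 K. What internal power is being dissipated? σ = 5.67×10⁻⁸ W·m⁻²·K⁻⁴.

P ≈ 10.2 W

Steady state: P = εσA T⁴.
A = 4πr² = 0.05277 m²; T⁴ = (329)⁴ = 1.172×10¹⁰ K⁴.
P = 0.29 × 5.67×10⁻⁸ × 0.05277 × 1.172×10¹⁰.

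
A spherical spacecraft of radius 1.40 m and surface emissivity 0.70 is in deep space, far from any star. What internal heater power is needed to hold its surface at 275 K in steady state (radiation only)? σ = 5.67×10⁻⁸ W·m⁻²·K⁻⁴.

P = εσ·4πr²·T⁴.
4πr² = 24.63 m²; T⁴ = 5.719×10⁹ K⁴.
P = 0.70·5.67×10⁻⁸·24.63·5.719×10⁹.

P ≈ 5590 W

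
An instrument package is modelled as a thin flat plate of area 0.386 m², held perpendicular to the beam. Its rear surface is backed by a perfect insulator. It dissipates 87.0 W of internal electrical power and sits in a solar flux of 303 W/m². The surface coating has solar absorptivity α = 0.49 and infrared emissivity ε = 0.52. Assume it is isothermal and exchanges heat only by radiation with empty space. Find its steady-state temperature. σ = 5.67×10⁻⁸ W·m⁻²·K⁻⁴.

T ≈ 336 K

At steady state, absorbed solar power + internal power = radiated power.
Absorbed: α·S·A_cross = 0.49·303·0.3860 = 57.31 W (cross-section A).
Total input = 57.31 + 87.0 = 144.3 W.
Radiated: εσ·A_surf·T⁴ with A_surf = A = 0.3860 m².
T⁴ = 144.3/(0.52·5.67×10⁻⁸·0.3860) = 1.268×10¹⁰ K⁴.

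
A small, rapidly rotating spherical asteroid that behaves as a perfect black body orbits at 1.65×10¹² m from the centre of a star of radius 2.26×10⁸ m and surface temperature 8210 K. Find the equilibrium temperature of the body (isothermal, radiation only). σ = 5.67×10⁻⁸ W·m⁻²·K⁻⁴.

T ≈ 67.9 K

The star's surface emits σT_*⁴; at distance d the flux is S = σT_*⁴(R_*/d)².
S = 5.67×10⁻⁸·(8210)⁴·(2.26×10⁸/1.65×10¹²)² = 4.833 W/m².
For an isothermal sphere T⁴ = (1−a)S/(4σ) = 2.131×10⁷ K⁴.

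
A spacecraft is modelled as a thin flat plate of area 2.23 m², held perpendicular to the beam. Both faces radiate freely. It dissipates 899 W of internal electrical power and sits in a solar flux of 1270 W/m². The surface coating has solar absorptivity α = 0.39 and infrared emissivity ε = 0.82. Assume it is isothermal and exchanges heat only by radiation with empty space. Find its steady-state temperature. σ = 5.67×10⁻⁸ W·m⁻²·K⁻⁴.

T ≈ 314 K

At steady state, absorbed solar power + internal power = radiated power.
Absorbed: α·S·A_cross = 0.39·1270·2.230 = 1105 W (cross-section A).
Total input = 1105 + 899 = 2004 W.
Radiated: εσ·A_surf·T⁴ with A_surf = 2A = 4.460 m².
T⁴ = 2004/(0.82·5.67×10⁻⁸·4.460) = 9.662×10⁹ K⁴.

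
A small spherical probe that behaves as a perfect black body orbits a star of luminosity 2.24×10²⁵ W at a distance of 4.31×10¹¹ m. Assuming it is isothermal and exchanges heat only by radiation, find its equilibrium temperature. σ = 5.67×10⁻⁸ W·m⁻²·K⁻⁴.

T ≈ 80.7 K

First find the stellar flux at distance d: S = L/(4πd²) = 2.24×10²⁵/(4π·(4.31×10¹¹)²) = 9.596 W/m².
For an isothermal sphere, absorbed (1−a)S·πr² = emitted σ·4πr²·T⁴, so T⁴ = (1−a)S/(4σ).
T⁴ = 1.00·9.596/(4·5.67×10⁻⁸) = 4.231×10⁷ K⁴.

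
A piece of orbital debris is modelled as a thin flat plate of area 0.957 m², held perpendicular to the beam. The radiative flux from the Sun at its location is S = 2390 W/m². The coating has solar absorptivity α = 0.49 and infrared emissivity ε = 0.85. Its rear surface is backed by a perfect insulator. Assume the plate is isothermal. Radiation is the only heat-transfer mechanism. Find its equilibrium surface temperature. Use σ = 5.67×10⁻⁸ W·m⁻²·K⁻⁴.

T ≈ 395 K

At equilibrium, absorbed power = emitted power.
Absorbing cross-section = A = 0.9570 m²; emitting surface = A = 0.9570 m² (ratio 1).
αS·A_cross = εσ·A_surf·T⁴  ⇒  T⁴ = αS/(ε·1σ).
T⁴ = 0.490·2390/(0.85·1·5.67×10⁻⁸) = 2.430×10¹⁰ K⁴.
T = (2.430×10¹⁰)^(1/4).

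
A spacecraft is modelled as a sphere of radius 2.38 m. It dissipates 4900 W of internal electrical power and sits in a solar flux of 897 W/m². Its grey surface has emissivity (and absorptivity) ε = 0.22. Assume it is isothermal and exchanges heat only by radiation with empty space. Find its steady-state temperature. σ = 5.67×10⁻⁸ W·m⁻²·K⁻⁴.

T ≈ 312 K

At steady state, absorbed solar power + internal power = radiated power.
Absorbed: α·S·A_cross = 0.22·897·17.80 = 3512 W (cross-section πr²).
Total input = 3512 + 4900 = 8412 W.
Radiated: εσ·A_surf·T⁴ with A_surf = 4πr² = 71.18 m².
T⁴ = 8412/(0.22·5.67×10⁻⁸·71.18) = 9.474×10⁹ K⁴.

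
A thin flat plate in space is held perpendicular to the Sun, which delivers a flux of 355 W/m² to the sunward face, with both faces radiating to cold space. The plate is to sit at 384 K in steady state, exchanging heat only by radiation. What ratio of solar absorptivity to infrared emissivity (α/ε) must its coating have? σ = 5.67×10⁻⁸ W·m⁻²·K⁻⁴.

α/ε ≈ 6.95

Balance: αS·A = εσ·2A·T⁴ ⇒ α/ε = 2σT⁴/S.
α/ε = 2·5.67×10⁻⁸·(384)⁴/355 = 2·5.67×10⁻⁸·2.174×10¹⁰/355.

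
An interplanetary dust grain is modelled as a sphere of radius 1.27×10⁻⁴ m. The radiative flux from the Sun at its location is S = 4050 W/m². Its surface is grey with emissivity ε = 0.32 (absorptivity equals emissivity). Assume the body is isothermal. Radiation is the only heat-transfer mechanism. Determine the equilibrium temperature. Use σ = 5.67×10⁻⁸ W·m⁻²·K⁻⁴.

At equilibrium, absorbed power = emitted power.
Absorbing cross-section = πr² = 5.067×10⁻⁸ m²; emitting surface = 4πr² = 2.027×10⁻⁷ m² (ratio 4).
εS·A_cross = εσ·A_surf·T⁴  ⇒  T⁴ = S/(4σ)   (ε cancels).
T⁴ = 4050/(4·5.67×10⁻⁸) = 1.786×10¹⁰ K⁴.
T = (1.786×10¹⁰)^(1/4).

T ≈ 366 K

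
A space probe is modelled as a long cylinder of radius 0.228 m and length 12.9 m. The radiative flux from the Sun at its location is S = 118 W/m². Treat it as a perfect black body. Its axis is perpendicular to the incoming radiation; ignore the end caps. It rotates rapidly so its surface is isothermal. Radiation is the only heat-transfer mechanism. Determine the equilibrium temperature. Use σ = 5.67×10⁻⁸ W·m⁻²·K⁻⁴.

T ≈ 160 K

At equilibrium, absorbed power = emitted power.
Absorbing cross-section = 2rL = 5.882 m²; emitting surface = 2πrL = 18.48 m² (ratio π).
S·A_cross = εσ·A_surf·T⁴  ⇒  T⁴ = S/(πσ).
T⁴ = 1.00·118/(π·5.67×10⁻⁸) = 6.624×10⁸ K⁴.
T = (6.624×10⁸)^(1/4).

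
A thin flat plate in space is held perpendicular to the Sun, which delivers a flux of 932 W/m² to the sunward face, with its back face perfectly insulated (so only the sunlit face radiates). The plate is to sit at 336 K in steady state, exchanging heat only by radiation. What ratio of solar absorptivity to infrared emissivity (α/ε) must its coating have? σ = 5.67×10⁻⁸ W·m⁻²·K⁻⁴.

Balance: αS·A = εσ·1A·T⁴ ⇒ α/ε = σT⁴/S.
α/ε = 5.67×10⁻⁸·(336)⁴/932 = 5.67×10⁻⁸·1.275×10¹⁰/932.

α/ε ≈ 0.775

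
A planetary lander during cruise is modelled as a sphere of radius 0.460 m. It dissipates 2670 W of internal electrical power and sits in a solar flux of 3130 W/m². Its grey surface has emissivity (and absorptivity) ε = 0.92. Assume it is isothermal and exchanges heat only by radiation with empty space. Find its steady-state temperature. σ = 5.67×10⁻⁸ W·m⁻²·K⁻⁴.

T ≈ 426 K

At steady state, absorbed solar power + internal power = radiated power.
Absorbed: α·S·A_cross = 0.92·3130·0.6648 = 1914 W (cross-section πr²).
Total input = 1914 + 2670 = 4584 W.
Radiated: εσ·A_surf·T⁴ with A_surf = 4πr² = 2.659 m².
T⁴ = 4584/(0.92·5.67×10⁻⁸·2.659) = 3.305×10¹⁰ K⁴.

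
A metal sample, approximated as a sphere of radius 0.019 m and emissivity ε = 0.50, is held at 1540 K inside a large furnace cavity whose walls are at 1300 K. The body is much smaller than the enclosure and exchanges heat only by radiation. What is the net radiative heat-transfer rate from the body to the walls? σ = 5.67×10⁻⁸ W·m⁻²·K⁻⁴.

P_net ≈ 356 W

For a small grey body in a large enclosure: P_net = εσA(T_body⁴ − T_wall⁴).
A = 4πr² = 0.004536 m²; T_body⁴ − T_wall⁴ = 5.624×10¹² − 2.856×10¹² = 2.768×10¹² K⁴.
|P_net| = 0.50·5.67×10⁻⁸·0.004536·2.768×10¹².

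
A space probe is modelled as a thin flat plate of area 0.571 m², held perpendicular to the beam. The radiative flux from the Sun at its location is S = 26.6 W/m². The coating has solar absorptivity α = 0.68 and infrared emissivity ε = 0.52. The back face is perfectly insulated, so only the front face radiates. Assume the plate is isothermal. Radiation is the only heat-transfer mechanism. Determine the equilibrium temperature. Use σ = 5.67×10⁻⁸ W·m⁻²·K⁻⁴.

T ≈ 157 K

At equilibrium, absorbed power = emitted power.
Absorbing cross-section = A = 0.5710 m²; emitting surface = A = 0.5710 m² (ratio 1).
αS·A_cross = εσ·A_surf·T⁴  ⇒  T⁴ = αS/(ε·1σ).
T⁴ = 0.680·26.6/(0.52·1·5.67×10⁻⁸) = 6.135×10⁸ K⁴.
T = (6.135×10⁸)^(1/4).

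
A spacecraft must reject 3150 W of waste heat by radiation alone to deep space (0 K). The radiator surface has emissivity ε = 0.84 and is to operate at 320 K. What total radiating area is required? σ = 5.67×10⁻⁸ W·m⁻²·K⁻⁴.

P = εσA T⁴ ⇒ A = P/(εσT⁴).
T⁴ = 1.049×10¹⁰ K⁴.
A = 3150/(0.84 × 5.67×10⁻⁸ × 1.049×10¹⁰).

A ≈ 6.31 m²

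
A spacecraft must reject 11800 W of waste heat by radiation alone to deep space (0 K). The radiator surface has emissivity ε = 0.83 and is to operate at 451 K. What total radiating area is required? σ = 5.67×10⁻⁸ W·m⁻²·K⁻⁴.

P = εσA T⁴ ⇒ A = P/(εσT⁴).
T⁴ = 4.137×10¹⁰ K⁴.
A = 11800/(0.83 × 5.67×10⁻⁸ × 4.137×10¹⁰).

A ≈ 6.06 m²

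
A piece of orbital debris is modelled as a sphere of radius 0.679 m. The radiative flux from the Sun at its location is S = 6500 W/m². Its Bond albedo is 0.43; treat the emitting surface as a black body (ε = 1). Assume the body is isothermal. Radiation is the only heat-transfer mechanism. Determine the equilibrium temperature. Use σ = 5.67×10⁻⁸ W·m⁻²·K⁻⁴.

At equilibrium, absorbed power = emitted power.
Absorbing cross-section = πr² = 1.448 m²; emitting surface = 4πr² = 5.794 m² (ratio 4).
(1−a)S·A_cross = εσ·A_surf·T⁴  ⇒  T⁴ = (1−a)S/(4σ).
T⁴ = 0.570·6500/(4·5.67×10⁻⁸) = 1.634×10¹⁰ K⁴.
T = (1.634×10¹⁰)^(1/4).

T ≈ 358 K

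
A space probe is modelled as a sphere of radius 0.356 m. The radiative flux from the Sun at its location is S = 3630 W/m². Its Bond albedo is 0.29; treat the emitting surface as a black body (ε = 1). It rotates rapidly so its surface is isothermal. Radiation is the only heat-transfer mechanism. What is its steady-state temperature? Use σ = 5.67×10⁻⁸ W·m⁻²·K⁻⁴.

T ≈ 326 K

At equilibrium, absorbed power = emitted power.
Absorbing cross-section = πr² = 0.3982 m²; emitting surface = 4πr² = 1.593 m² (ratio 4).
(1−a)S·A_cross = εσ·A_surf·T⁴  ⇒  T⁴ = (1−a)S/(4σ).
T⁴ = 0.710·3630/(4·5.67×10⁻⁸) = 1.136×10¹⁰ K⁴.
T = (1.136×10¹⁰)^(1/4).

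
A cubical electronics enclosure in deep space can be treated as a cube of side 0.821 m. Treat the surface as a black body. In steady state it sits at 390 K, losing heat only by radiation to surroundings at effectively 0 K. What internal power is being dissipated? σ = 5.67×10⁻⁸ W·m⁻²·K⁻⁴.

Steady state: P = εσA T⁴.
A = 6L² = 4.044 m²; T⁴ = (390)⁴ = 2.313×10¹⁰ K⁴.
P = 1.0 × 5.67×10⁻⁸ × 4.044 × 2.313×10¹⁰.

P ≈ 5300 W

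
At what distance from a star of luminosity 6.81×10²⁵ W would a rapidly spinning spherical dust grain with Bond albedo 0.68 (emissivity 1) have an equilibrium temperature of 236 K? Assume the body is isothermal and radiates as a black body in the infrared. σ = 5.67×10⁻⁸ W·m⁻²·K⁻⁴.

For an isothermal black-emitting sphere, (1−a)S·πr² = σ·4πr²·T⁴ ⇒ S = 4σT⁴/(1−a).
S = 4·5.67×10⁻⁸·(236)⁴/0.320 = 2199 W/m².
Flux falls as S = L/(4πd²), so d = √(L/(4πS)) = √(6.81×10²⁵/(4π·2199)).

d ≈ 4.96×10¹⁰ m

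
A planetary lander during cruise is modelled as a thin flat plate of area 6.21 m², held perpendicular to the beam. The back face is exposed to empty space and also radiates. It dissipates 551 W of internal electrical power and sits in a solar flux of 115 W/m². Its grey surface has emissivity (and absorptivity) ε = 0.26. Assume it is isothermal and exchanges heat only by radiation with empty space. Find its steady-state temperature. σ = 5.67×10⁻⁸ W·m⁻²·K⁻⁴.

T ≈ 252 K

At steady state, absorbed solar power + internal power = radiated power.
Absorbed: α·S·A_cross = 0.26·115·6.210 = 185.7 W (cross-section A).
Total input = 185.7 + 551 = 736.7 W.
Radiated: εσ·A_surf·T⁴ with A_surf = 2A = 12.42 m².
T⁴ = 736.7/(0.26·5.67×10⁻⁸·12.42) = 4.023×10⁹ K⁴.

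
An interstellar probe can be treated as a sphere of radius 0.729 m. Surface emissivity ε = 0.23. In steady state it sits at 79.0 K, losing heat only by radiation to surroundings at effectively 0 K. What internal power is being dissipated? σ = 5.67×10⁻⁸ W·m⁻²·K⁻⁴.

Steady state: P = εσA T⁴.
A = 4πr² = 6.678 m²; T⁴ = (79.0)⁴ = 3.895×10⁷ K⁴.
P = 0.23 × 5.67×10⁻⁸ × 6.678 × 3.895×10⁷.

P ≈ 3.39 W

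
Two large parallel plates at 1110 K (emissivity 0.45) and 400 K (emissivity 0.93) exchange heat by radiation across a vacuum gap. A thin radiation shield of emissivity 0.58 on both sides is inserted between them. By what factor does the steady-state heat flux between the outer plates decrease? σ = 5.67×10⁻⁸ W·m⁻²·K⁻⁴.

Without shield: q₀ = σΔ(T⁴)/(1/ε₁+1/ε₂−1) with denominator 2.297.
With shield the two gaps are in series; the resistances add: (1/ε₁+1/ε_s−1)+(1/ε_s+1/ε₂−1) = 2.946+1.799 = 4.746.
Heat-flux ratio q₀/q = 4.746/2.297.

factor ≈ 2.07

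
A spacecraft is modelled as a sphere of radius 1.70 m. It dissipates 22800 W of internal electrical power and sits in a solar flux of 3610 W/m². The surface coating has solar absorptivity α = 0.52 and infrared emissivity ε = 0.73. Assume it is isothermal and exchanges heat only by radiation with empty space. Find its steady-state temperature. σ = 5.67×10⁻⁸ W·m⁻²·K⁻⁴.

At steady state, absorbed solar power + internal power = radiated power.
Absorbed: α·S·A_cross = 0.52·3610·9.079 = 17040 W (cross-section πr²).
Total input = 17040 + 22800 = 39840 W.
Radiated: εσ·A_surf·T⁴ with A_surf = 4πr² = 36.32 m².
T⁴ = 39840/(0.73·5.67×10⁻⁸·36.32) = 2.651×10¹⁰ K⁴.

T ≈ 403 K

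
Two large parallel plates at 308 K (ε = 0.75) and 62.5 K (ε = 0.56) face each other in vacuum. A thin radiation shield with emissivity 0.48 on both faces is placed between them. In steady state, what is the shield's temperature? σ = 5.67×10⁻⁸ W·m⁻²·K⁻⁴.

T_s ≈ 264 K

In steady state the net flux on the hot side equals that on the cold side.
σ(T₁⁴−T_s⁴)/D₁ = σ(T_s⁴−T₂⁴)/D₂, with D₁ = 1/ε₁+1/ε_s−1 = 2.417, D₂ = 1/ε_s+1/ε₂−1 = 2.869.
Solve for T_s⁴: T_s⁴ = (D₂·T₁⁴ + D₁·T₂⁴)/(D₁+D₂) = 4.892×10⁹ K⁴.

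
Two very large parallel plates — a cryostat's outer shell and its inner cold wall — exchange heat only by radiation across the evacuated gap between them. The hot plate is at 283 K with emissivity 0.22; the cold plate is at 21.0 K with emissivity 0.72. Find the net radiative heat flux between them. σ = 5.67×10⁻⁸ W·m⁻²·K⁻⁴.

For two infinite grey parallel plates, q = σ(T₁⁴ − T₂⁴)/(1/ε₁ + 1/ε₂ − 1).
T₁⁴ − T₂⁴ = 6.414×10⁹ − 1.945×10⁵ = 6.414×10⁹ K⁴.
1/ε₁ + 1/ε₂ − 1 = 4.545 + 1.389 − 1 = 4.934.
q = 5.67×10⁻⁸ × 6.414×10⁹ / 4.934.

q ≈ 73.7 W/m²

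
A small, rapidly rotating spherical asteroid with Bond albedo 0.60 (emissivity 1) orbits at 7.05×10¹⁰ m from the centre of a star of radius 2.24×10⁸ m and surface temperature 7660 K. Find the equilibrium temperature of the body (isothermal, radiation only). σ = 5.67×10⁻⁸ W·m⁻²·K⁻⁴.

T ≈ 243 K

The star's surface emits σT_*⁴; at distance d the flux is S = σT_*⁴(R_*/d)².
S = 5.67×10⁻⁸·(7660)⁴·(2.24×10⁸/7.05×10¹⁰)² = 1971 W/m².
For an isothermal sphere T⁴ = (1−a)S/(4σ) = 3.476×10⁹ K⁴.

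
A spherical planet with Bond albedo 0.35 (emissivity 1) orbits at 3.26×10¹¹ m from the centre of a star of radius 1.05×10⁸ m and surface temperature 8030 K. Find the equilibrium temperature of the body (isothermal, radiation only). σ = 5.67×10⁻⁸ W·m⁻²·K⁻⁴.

The star's surface emits σT_*⁴; at distance d the flux is S = σT_*⁴(R_*/d)².
S = 5.67×10⁻⁸·(8030)⁴·(1.05×10⁸/3.26×10¹¹)² = 24.46 W/m².
For an isothermal sphere T⁴ = (1−a)S/(4σ) = 7.009×10⁷ K⁴.

T ≈ 91.5 K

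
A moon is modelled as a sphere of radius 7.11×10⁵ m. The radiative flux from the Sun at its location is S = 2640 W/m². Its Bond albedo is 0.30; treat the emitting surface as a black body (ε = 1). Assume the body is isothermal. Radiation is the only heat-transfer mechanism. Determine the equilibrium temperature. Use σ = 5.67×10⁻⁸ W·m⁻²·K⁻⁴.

T ≈ 300 K

At equilibrium, absorbed power = emitted power.
Absorbing cross-section = πr² = 1.588×10¹² m²; emitting surface = 4πr² = 6.353×10¹² m² (ratio 4).
(1−a)S·A_cross = εσ·A_surf·T⁴  ⇒  T⁴ = (1−a)S/(4σ).
T⁴ = 0.700·2640/(4·5.67×10⁻⁸) = 8.148×10⁹ K⁴.
T = (8.148×10⁹)^(1/4).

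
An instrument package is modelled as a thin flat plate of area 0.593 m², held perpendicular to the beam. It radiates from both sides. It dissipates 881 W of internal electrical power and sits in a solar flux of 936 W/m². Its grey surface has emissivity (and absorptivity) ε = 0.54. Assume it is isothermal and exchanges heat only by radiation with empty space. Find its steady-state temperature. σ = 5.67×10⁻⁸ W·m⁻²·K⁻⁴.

At steady state, absorbed solar power + internal power = radiated power.
Absorbed: α·S·A_cross = 0.54·936·0.5930 = 299.7 W (cross-section A).
Total input = 299.7 + 881 = 1181 W.
Radiated: εσ·A_surf·T⁴ with A_surf = 2A = 1.186 m².
T⁴ = 1181/(0.54·5.67×10⁻⁸·1.186) = 3.252×10¹⁰ K⁴.

T ≈ 425 K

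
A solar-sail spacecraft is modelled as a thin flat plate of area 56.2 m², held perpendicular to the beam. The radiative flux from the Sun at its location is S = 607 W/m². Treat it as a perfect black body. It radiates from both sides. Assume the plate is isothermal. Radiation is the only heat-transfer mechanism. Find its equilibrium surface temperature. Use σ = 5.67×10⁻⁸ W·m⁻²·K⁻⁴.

T ≈ 270 K

At equilibrium, absorbed power = emitted power.
Absorbing cross-section = A = 56.20 m²; emitting surface = 2A = 112.4 m² (ratio 2).
S·A_cross = εσ·A_surf·T⁴  ⇒  T⁴ = S/(2σ).
T⁴ = 1.00·607/(2·5.67×10⁻⁸) = 5.353×10⁹ K⁴.
T = (5.353×10⁹)^(1/4).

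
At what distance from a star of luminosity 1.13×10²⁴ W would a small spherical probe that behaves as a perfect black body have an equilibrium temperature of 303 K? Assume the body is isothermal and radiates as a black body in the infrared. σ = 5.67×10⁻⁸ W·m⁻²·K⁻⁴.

d ≈ 6.86×10⁹ m

For an isothermal black-emitting sphere, (1−a)S·πr² = σ·4πr²·T⁴ ⇒ S = 4σT⁴/(1−a).
S = 4·5.67×10⁻⁸·(303)⁴/1.00 = 1912 W/m².
Flux falls as S = L/(4πd²), so d = √(L/(4πS)) = √(1.13×10²⁴/(4π·1912)).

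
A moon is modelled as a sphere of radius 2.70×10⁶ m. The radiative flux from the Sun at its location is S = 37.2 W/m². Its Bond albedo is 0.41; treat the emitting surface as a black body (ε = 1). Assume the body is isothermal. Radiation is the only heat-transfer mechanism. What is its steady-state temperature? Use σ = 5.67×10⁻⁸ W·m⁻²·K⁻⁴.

T ≈ 99.2 K

At equilibrium, absorbed power = emitted power.
Absorbing cross-section = πr² = 2.290×10¹³ m²; emitting surface = 4πr² = 9.161×10¹³ m² (ratio 4).
(1−a)S·A_cross = εσ·A_surf·T⁴  ⇒  T⁴ = (1−a)S/(4σ).
T⁴ = 0.590·37.2/(4·5.67×10⁻⁸) = 9.677×10⁷ K⁴.
T = (9.677×10⁷)^(1/4).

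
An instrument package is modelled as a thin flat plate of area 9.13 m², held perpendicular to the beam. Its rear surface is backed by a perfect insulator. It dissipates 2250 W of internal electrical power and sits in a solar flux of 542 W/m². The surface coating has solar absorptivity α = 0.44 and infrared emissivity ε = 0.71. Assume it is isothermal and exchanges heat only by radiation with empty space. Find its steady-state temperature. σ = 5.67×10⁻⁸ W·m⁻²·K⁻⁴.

T ≈ 331 K

At steady state, absorbed solar power + internal power = radiated power.
Absorbed: α·S·A_cross = 0.44·542·9.130 = 2177 W (cross-section A).
Total input = 2177 + 2250 = 4427 W.
Radiated: εσ·A_surf·T⁴ with A_surf = A = 9.130 m².
T⁴ = 4427/(0.71·5.67×10⁻⁸·9.130) = 1.205×10¹⁰ K⁴.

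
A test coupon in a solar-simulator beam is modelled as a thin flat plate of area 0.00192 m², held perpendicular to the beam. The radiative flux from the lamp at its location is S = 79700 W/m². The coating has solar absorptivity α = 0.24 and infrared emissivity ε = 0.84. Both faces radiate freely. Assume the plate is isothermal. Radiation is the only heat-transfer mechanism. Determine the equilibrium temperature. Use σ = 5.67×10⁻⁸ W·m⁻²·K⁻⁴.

At equilibrium, absorbed power = emitted power.
Absorbing cross-section = A = 0.001920 m²; emitting surface = 2A = 0.003840 m² (ratio 2).
αS·A_cross = εσ·A_surf·T⁴  ⇒  T⁴ = αS/(ε·2σ).
T⁴ = 0.240·79700/(0.84·2·5.67×10⁻⁸) = 2.008×10¹¹ K⁴.
T = (2.008×10¹¹)^(1/4).

T ≈ 669 K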